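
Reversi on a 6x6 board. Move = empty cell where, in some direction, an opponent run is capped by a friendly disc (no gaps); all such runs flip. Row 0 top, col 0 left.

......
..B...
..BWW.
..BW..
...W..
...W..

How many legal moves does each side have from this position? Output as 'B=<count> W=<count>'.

-- B to move --
(1,3): no bracket -> illegal
(1,4): flips 1 -> legal
(1,5): no bracket -> illegal
(2,5): flips 2 -> legal
(3,4): flips 2 -> legal
(3,5): no bracket -> illegal
(4,2): no bracket -> illegal
(4,4): flips 1 -> legal
(5,2): no bracket -> illegal
(5,4): flips 1 -> legal
B mobility = 5
-- W to move --
(0,1): flips 1 -> legal
(0,2): no bracket -> illegal
(0,3): no bracket -> illegal
(1,1): flips 1 -> legal
(1,3): no bracket -> illegal
(2,1): flips 2 -> legal
(3,1): flips 1 -> legal
(4,1): flips 1 -> legal
(4,2): no bracket -> illegal
W mobility = 5

Answer: B=5 W=5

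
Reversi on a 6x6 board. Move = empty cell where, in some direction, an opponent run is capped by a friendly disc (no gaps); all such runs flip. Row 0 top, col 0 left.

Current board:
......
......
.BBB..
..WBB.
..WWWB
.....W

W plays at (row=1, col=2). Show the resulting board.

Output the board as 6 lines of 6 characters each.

Place W at (1,2); scan 8 dirs for brackets.
Dir NW: first cell '.' (not opp) -> no flip
Dir N: first cell '.' (not opp) -> no flip
Dir NE: first cell '.' (not opp) -> no flip
Dir W: first cell '.' (not opp) -> no flip
Dir E: first cell '.' (not opp) -> no flip
Dir SW: opp run (2,1), next='.' -> no flip
Dir S: opp run (2,2) capped by W -> flip
Dir SE: opp run (2,3) (3,4) (4,5), next=edge -> no flip
All flips: (2,2)

Answer: ......
..W...
.BWB..
..WBB.
..WWWB
.....W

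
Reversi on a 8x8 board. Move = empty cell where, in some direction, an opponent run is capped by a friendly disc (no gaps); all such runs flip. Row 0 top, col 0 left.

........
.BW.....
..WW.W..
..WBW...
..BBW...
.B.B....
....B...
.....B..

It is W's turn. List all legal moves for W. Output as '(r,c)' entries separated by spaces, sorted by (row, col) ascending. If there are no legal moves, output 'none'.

Answer: (0,0) (1,0) (4,1) (5,2) (5,4) (6,2) (6,3)

Derivation:
(0,0): flips 1 -> legal
(0,1): no bracket -> illegal
(0,2): no bracket -> illegal
(1,0): flips 1 -> legal
(2,0): no bracket -> illegal
(2,1): no bracket -> illegal
(2,4): no bracket -> illegal
(3,1): no bracket -> illegal
(4,0): no bracket -> illegal
(4,1): flips 2 -> legal
(5,0): no bracket -> illegal
(5,2): flips 2 -> legal
(5,4): flips 1 -> legal
(5,5): no bracket -> illegal
(6,0): no bracket -> illegal
(6,1): no bracket -> illegal
(6,2): flips 1 -> legal
(6,3): flips 3 -> legal
(6,5): no bracket -> illegal
(6,6): no bracket -> illegal
(7,3): no bracket -> illegal
(7,4): no bracket -> illegal
(7,6): no bracket -> illegal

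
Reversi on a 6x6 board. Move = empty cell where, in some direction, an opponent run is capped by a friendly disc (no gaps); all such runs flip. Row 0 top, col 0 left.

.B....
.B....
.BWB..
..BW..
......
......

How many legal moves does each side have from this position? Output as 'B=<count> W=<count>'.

-- B to move --
(1,2): flips 1 -> legal
(1,3): no bracket -> illegal
(2,4): no bracket -> illegal
(3,1): no bracket -> illegal
(3,4): flips 1 -> legal
(4,2): no bracket -> illegal
(4,3): flips 1 -> legal
(4,4): flips 2 -> legal
B mobility = 4
-- W to move --
(0,0): flips 1 -> legal
(0,2): no bracket -> illegal
(1,0): no bracket -> illegal
(1,2): no bracket -> illegal
(1,3): flips 1 -> legal
(1,4): no bracket -> illegal
(2,0): flips 1 -> legal
(2,4): flips 1 -> legal
(3,0): no bracket -> illegal
(3,1): flips 1 -> legal
(3,4): no bracket -> illegal
(4,1): no bracket -> illegal
(4,2): flips 1 -> legal
(4,3): no bracket -> illegal
W mobility = 6

Answer: B=4 W=6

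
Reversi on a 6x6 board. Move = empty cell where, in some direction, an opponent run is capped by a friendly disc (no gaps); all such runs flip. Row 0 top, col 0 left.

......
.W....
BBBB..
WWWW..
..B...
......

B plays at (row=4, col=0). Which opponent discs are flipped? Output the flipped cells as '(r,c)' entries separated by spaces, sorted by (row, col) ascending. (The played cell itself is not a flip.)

Answer: (3,0) (3,1)

Derivation:
Dir NW: edge -> no flip
Dir N: opp run (3,0) capped by B -> flip
Dir NE: opp run (3,1) capped by B -> flip
Dir W: edge -> no flip
Dir E: first cell '.' (not opp) -> no flip
Dir SW: edge -> no flip
Dir S: first cell '.' (not opp) -> no flip
Dir SE: first cell '.' (not opp) -> no flip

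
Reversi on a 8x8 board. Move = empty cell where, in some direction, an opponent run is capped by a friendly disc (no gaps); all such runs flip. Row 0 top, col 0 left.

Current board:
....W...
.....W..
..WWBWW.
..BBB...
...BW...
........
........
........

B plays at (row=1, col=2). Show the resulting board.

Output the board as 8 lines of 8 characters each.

Place B at (1,2); scan 8 dirs for brackets.
Dir NW: first cell '.' (not opp) -> no flip
Dir N: first cell '.' (not opp) -> no flip
Dir NE: first cell '.' (not opp) -> no flip
Dir W: first cell '.' (not opp) -> no flip
Dir E: first cell '.' (not opp) -> no flip
Dir SW: first cell '.' (not opp) -> no flip
Dir S: opp run (2,2) capped by B -> flip
Dir SE: opp run (2,3) capped by B -> flip
All flips: (2,2) (2,3)

Answer: ....W...
..B..W..
..BBBWW.
..BBB...
...BW...
........
........
........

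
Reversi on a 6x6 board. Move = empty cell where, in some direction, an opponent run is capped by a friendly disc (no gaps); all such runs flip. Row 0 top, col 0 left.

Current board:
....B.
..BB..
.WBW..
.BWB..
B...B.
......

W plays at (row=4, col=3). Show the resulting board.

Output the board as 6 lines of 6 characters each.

Answer: ....B.
..BB..
.WBW..
.BWW..
B..WB.
......

Derivation:
Place W at (4,3); scan 8 dirs for brackets.
Dir NW: first cell 'W' (not opp) -> no flip
Dir N: opp run (3,3) capped by W -> flip
Dir NE: first cell '.' (not opp) -> no flip
Dir W: first cell '.' (not opp) -> no flip
Dir E: opp run (4,4), next='.' -> no flip
Dir SW: first cell '.' (not opp) -> no flip
Dir S: first cell '.' (not opp) -> no flip
Dir SE: first cell '.' (not opp) -> no flip
All flips: (3,3)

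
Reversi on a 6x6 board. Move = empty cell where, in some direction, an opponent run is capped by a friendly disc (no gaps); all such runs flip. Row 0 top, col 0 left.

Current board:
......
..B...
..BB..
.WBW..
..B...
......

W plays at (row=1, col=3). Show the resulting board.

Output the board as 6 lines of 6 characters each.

Place W at (1,3); scan 8 dirs for brackets.
Dir NW: first cell '.' (not opp) -> no flip
Dir N: first cell '.' (not opp) -> no flip
Dir NE: first cell '.' (not opp) -> no flip
Dir W: opp run (1,2), next='.' -> no flip
Dir E: first cell '.' (not opp) -> no flip
Dir SW: opp run (2,2) capped by W -> flip
Dir S: opp run (2,3) capped by W -> flip
Dir SE: first cell '.' (not opp) -> no flip
All flips: (2,2) (2,3)

Answer: ......
..BW..
..WW..
.WBW..
..B...
......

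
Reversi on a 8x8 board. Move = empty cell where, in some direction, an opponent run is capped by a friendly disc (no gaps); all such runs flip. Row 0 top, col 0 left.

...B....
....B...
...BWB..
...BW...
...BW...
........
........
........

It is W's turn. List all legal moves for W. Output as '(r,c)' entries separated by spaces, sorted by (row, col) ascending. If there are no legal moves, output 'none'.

Answer: (0,4) (1,2) (1,6) (2,2) (2,6) (3,2) (4,2) (5,2)

Derivation:
(0,2): no bracket -> illegal
(0,4): flips 1 -> legal
(0,5): no bracket -> illegal
(1,2): flips 1 -> legal
(1,3): no bracket -> illegal
(1,5): no bracket -> illegal
(1,6): flips 1 -> legal
(2,2): flips 2 -> legal
(2,6): flips 1 -> legal
(3,2): flips 1 -> legal
(3,5): no bracket -> illegal
(3,6): no bracket -> illegal
(4,2): flips 2 -> legal
(5,2): flips 1 -> legal
(5,3): no bracket -> illegal
(5,4): no bracket -> illegal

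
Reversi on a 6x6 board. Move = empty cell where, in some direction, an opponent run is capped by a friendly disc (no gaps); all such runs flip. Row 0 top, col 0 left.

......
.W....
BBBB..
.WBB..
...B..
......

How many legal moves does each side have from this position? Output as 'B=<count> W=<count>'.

-- B to move --
(0,0): flips 1 -> legal
(0,1): flips 1 -> legal
(0,2): flips 1 -> legal
(1,0): no bracket -> illegal
(1,2): no bracket -> illegal
(3,0): flips 1 -> legal
(4,0): flips 1 -> legal
(4,1): flips 1 -> legal
(4,2): flips 1 -> legal
B mobility = 7
-- W to move --
(1,0): no bracket -> illegal
(1,2): no bracket -> illegal
(1,3): flips 1 -> legal
(1,4): no bracket -> illegal
(2,4): no bracket -> illegal
(3,0): no bracket -> illegal
(3,4): flips 2 -> legal
(4,1): no bracket -> illegal
(4,2): no bracket -> illegal
(4,4): flips 2 -> legal
(5,2): no bracket -> illegal
(5,3): no bracket -> illegal
(5,4): no bracket -> illegal
W mobility = 3

Answer: B=7 W=3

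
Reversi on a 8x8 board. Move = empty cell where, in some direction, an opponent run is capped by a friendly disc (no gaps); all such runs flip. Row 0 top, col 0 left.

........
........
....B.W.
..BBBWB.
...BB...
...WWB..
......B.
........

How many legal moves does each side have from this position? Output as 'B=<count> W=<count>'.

-- B to move --
(1,5): no bracket -> illegal
(1,6): flips 1 -> legal
(1,7): flips 2 -> legal
(2,5): no bracket -> illegal
(2,7): no bracket -> illegal
(3,7): no bracket -> illegal
(4,2): no bracket -> illegal
(4,5): no bracket -> illegal
(4,6): flips 1 -> legal
(5,2): flips 2 -> legal
(6,2): flips 1 -> legal
(6,3): flips 1 -> legal
(6,4): flips 1 -> legal
(6,5): flips 1 -> legal
B mobility = 8
-- W to move --
(1,3): flips 1 -> legal
(1,4): flips 3 -> legal
(1,5): no bracket -> illegal
(2,1): flips 2 -> legal
(2,2): no bracket -> illegal
(2,3): flips 2 -> legal
(2,5): no bracket -> illegal
(2,7): no bracket -> illegal
(3,1): flips 3 -> legal
(3,7): flips 1 -> legal
(4,1): no bracket -> illegal
(4,2): no bracket -> illegal
(4,5): no bracket -> illegal
(4,6): flips 1 -> legal
(4,7): no bracket -> illegal
(5,2): no bracket -> illegal
(5,6): flips 1 -> legal
(5,7): no bracket -> illegal
(6,4): no bracket -> illegal
(6,5): no bracket -> illegal
(6,7): no bracket -> illegal
(7,5): no bracket -> illegal
(7,6): no bracket -> illegal
(7,7): no bracket -> illegal
W mobility = 8

Answer: B=8 W=8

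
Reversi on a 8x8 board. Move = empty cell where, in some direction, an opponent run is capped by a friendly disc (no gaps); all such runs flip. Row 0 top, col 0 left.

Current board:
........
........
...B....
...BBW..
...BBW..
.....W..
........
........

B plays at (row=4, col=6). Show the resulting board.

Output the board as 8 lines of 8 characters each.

Answer: ........
........
...B....
...BBW..
...BBBB.
.....W..
........
........

Derivation:
Place B at (4,6); scan 8 dirs for brackets.
Dir NW: opp run (3,5), next='.' -> no flip
Dir N: first cell '.' (not opp) -> no flip
Dir NE: first cell '.' (not opp) -> no flip
Dir W: opp run (4,5) capped by B -> flip
Dir E: first cell '.' (not opp) -> no flip
Dir SW: opp run (5,5), next='.' -> no flip
Dir S: first cell '.' (not opp) -> no flip
Dir SE: first cell '.' (not opp) -> no flip
All flips: (4,5)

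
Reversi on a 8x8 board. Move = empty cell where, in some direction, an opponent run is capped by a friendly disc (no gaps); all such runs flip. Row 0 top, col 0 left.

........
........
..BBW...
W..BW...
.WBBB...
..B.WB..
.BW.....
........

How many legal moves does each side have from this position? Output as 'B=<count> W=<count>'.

-- B to move --
(1,3): no bracket -> illegal
(1,4): flips 2 -> legal
(1,5): flips 1 -> legal
(2,0): no bracket -> illegal
(2,1): no bracket -> illegal
(2,5): flips 2 -> legal
(3,1): no bracket -> illegal
(3,2): no bracket -> illegal
(3,5): flips 1 -> legal
(4,0): flips 1 -> legal
(4,5): flips 1 -> legal
(5,0): no bracket -> illegal
(5,1): no bracket -> illegal
(5,3): flips 1 -> legal
(6,3): flips 1 -> legal
(6,4): flips 1 -> legal
(6,5): flips 1 -> legal
(7,1): no bracket -> illegal
(7,2): flips 1 -> legal
(7,3): no bracket -> illegal
B mobility = 11
-- W to move --
(1,1): no bracket -> illegal
(1,2): flips 1 -> legal
(1,3): no bracket -> illegal
(1,4): no bracket -> illegal
(2,1): flips 2 -> legal
(3,1): no bracket -> illegal
(3,2): flips 4 -> legal
(3,5): no bracket -> illegal
(4,5): flips 3 -> legal
(4,6): no bracket -> illegal
(5,0): no bracket -> illegal
(5,1): flips 2 -> legal
(5,3): no bracket -> illegal
(5,6): flips 1 -> legal
(6,0): flips 1 -> legal
(6,3): flips 1 -> legal
(6,4): no bracket -> illegal
(6,5): no bracket -> illegal
(6,6): no bracket -> illegal
(7,0): flips 3 -> legal
(7,1): no bracket -> illegal
(7,2): no bracket -> illegal
W mobility = 9

Answer: B=11 W=9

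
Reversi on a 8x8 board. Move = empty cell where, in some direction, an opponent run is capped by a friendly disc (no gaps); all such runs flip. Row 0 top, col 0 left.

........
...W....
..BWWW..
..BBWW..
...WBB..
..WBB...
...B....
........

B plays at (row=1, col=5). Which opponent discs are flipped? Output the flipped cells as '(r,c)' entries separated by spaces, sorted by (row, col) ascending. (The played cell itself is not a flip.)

Dir NW: first cell '.' (not opp) -> no flip
Dir N: first cell '.' (not opp) -> no flip
Dir NE: first cell '.' (not opp) -> no flip
Dir W: first cell '.' (not opp) -> no flip
Dir E: first cell '.' (not opp) -> no flip
Dir SW: opp run (2,4) capped by B -> flip
Dir S: opp run (2,5) (3,5) capped by B -> flip
Dir SE: first cell '.' (not opp) -> no flip

Answer: (2,4) (2,5) (3,5)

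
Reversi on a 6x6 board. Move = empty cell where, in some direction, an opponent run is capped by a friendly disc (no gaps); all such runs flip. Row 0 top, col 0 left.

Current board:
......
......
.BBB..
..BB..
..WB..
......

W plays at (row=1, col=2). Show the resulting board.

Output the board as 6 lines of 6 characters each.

Answer: ......
..W...
.BWB..
..WB..
..WB..
......

Derivation:
Place W at (1,2); scan 8 dirs for brackets.
Dir NW: first cell '.' (not opp) -> no flip
Dir N: first cell '.' (not opp) -> no flip
Dir NE: first cell '.' (not opp) -> no flip
Dir W: first cell '.' (not opp) -> no flip
Dir E: first cell '.' (not opp) -> no flip
Dir SW: opp run (2,1), next='.' -> no flip
Dir S: opp run (2,2) (3,2) capped by W -> flip
Dir SE: opp run (2,3), next='.' -> no flip
All flips: (2,2) (3,2)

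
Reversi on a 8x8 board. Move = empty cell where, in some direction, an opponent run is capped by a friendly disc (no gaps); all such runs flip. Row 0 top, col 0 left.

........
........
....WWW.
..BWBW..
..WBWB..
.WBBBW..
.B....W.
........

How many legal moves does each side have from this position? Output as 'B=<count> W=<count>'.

Answer: B=11 W=8

Derivation:
-- B to move --
(1,3): no bracket -> illegal
(1,4): flips 1 -> legal
(1,5): flips 2 -> legal
(1,6): flips 1 -> legal
(1,7): flips 3 -> legal
(2,2): no bracket -> illegal
(2,3): flips 1 -> legal
(2,7): no bracket -> illegal
(3,1): flips 1 -> legal
(3,6): flips 1 -> legal
(3,7): no bracket -> illegal
(4,0): no bracket -> illegal
(4,1): flips 2 -> legal
(4,6): no bracket -> illegal
(5,0): flips 1 -> legal
(5,6): flips 1 -> legal
(5,7): no bracket -> illegal
(6,0): no bracket -> illegal
(6,2): no bracket -> illegal
(6,4): no bracket -> illegal
(6,5): flips 1 -> legal
(6,7): no bracket -> illegal
(7,5): no bracket -> illegal
(7,6): no bracket -> illegal
(7,7): no bracket -> illegal
B mobility = 11
-- W to move --
(2,1): no bracket -> illegal
(2,2): flips 1 -> legal
(2,3): no bracket -> illegal
(3,1): flips 1 -> legal
(3,6): no bracket -> illegal
(4,1): no bracket -> illegal
(4,6): flips 1 -> legal
(5,0): no bracket -> illegal
(5,6): no bracket -> illegal
(6,0): no bracket -> illegal
(6,2): flips 2 -> legal
(6,3): flips 2 -> legal
(6,4): flips 2 -> legal
(6,5): no bracket -> illegal
(7,0): flips 4 -> legal
(7,1): flips 1 -> legal
(7,2): no bracket -> illegal
W mobility = 8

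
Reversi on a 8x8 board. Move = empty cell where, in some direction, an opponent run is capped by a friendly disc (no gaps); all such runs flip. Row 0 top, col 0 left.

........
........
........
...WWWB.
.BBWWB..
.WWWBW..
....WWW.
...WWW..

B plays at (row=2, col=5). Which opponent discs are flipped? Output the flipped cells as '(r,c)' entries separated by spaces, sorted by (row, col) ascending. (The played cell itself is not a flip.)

Dir NW: first cell '.' (not opp) -> no flip
Dir N: first cell '.' (not opp) -> no flip
Dir NE: first cell '.' (not opp) -> no flip
Dir W: first cell '.' (not opp) -> no flip
Dir E: first cell '.' (not opp) -> no flip
Dir SW: opp run (3,4) (4,3) (5,2), next='.' -> no flip
Dir S: opp run (3,5) capped by B -> flip
Dir SE: first cell 'B' (not opp) -> no flip

Answer: (3,5)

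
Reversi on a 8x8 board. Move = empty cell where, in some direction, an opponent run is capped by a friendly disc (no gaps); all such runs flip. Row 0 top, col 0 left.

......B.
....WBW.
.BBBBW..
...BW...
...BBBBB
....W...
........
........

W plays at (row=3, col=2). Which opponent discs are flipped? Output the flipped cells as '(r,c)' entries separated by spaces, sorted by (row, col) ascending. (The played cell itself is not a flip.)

Dir NW: opp run (2,1), next='.' -> no flip
Dir N: opp run (2,2), next='.' -> no flip
Dir NE: opp run (2,3) capped by W -> flip
Dir W: first cell '.' (not opp) -> no flip
Dir E: opp run (3,3) capped by W -> flip
Dir SW: first cell '.' (not opp) -> no flip
Dir S: first cell '.' (not opp) -> no flip
Dir SE: opp run (4,3) capped by W -> flip

Answer: (2,3) (3,3) (4,3)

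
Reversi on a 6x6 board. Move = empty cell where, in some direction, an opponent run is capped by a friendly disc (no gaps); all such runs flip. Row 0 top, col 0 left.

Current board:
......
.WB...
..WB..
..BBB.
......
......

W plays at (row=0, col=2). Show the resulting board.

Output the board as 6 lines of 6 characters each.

Place W at (0,2); scan 8 dirs for brackets.
Dir NW: edge -> no flip
Dir N: edge -> no flip
Dir NE: edge -> no flip
Dir W: first cell '.' (not opp) -> no flip
Dir E: first cell '.' (not opp) -> no flip
Dir SW: first cell 'W' (not opp) -> no flip
Dir S: opp run (1,2) capped by W -> flip
Dir SE: first cell '.' (not opp) -> no flip
All flips: (1,2)

Answer: ..W...
.WW...
..WB..
..BBB.
......
......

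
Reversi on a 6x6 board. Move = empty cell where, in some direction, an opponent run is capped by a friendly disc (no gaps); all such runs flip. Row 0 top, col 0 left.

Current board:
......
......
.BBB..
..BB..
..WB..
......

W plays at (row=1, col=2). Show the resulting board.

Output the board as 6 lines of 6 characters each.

Answer: ......
..W...
.BWB..
..WB..
..WB..
......

Derivation:
Place W at (1,2); scan 8 dirs for brackets.
Dir NW: first cell '.' (not opp) -> no flip
Dir N: first cell '.' (not opp) -> no flip
Dir NE: first cell '.' (not opp) -> no flip
Dir W: first cell '.' (not opp) -> no flip
Dir E: first cell '.' (not opp) -> no flip
Dir SW: opp run (2,1), next='.' -> no flip
Dir S: opp run (2,2) (3,2) capped by W -> flip
Dir SE: opp run (2,3), next='.' -> no flip
All flips: (2,2) (3,2)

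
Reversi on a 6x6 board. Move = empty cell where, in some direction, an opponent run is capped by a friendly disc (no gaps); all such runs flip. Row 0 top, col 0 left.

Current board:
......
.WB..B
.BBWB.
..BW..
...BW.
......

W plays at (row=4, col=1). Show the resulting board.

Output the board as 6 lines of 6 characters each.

Place W at (4,1); scan 8 dirs for brackets.
Dir NW: first cell '.' (not opp) -> no flip
Dir N: first cell '.' (not opp) -> no flip
Dir NE: opp run (3,2) capped by W -> flip
Dir W: first cell '.' (not opp) -> no flip
Dir E: first cell '.' (not opp) -> no flip
Dir SW: first cell '.' (not opp) -> no flip
Dir S: first cell '.' (not opp) -> no flip
Dir SE: first cell '.' (not opp) -> no flip
All flips: (3,2)

Answer: ......
.WB..B
.BBWB.
..WW..
.W.BW.
......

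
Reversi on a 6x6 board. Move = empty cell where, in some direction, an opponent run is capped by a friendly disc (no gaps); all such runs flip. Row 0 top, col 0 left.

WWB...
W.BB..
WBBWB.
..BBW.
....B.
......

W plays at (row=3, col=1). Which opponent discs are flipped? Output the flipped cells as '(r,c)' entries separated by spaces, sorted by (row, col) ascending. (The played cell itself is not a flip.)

Dir NW: first cell 'W' (not opp) -> no flip
Dir N: opp run (2,1), next='.' -> no flip
Dir NE: opp run (2,2) (1,3), next='.' -> no flip
Dir W: first cell '.' (not opp) -> no flip
Dir E: opp run (3,2) (3,3) capped by W -> flip
Dir SW: first cell '.' (not opp) -> no flip
Dir S: first cell '.' (not opp) -> no flip
Dir SE: first cell '.' (not opp) -> no flip

Answer: (3,2) (3,3)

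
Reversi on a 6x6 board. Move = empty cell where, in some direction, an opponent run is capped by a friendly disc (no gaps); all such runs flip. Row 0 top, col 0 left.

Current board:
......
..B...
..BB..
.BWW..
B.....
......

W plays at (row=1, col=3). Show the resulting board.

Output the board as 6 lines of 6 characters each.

Place W at (1,3); scan 8 dirs for brackets.
Dir NW: first cell '.' (not opp) -> no flip
Dir N: first cell '.' (not opp) -> no flip
Dir NE: first cell '.' (not opp) -> no flip
Dir W: opp run (1,2), next='.' -> no flip
Dir E: first cell '.' (not opp) -> no flip
Dir SW: opp run (2,2) (3,1) (4,0), next=edge -> no flip
Dir S: opp run (2,3) capped by W -> flip
Dir SE: first cell '.' (not opp) -> no flip
All flips: (2,3)

Answer: ......
..BW..
..BW..
.BWW..
B.....
......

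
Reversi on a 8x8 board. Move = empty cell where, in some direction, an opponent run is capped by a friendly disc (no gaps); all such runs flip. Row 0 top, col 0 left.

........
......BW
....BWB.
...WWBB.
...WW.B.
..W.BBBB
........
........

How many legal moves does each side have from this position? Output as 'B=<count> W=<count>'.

Answer: B=7 W=11

Derivation:
-- B to move --
(0,6): no bracket -> illegal
(0,7): no bracket -> illegal
(1,4): flips 1 -> legal
(1,5): flips 1 -> legal
(2,2): flips 2 -> legal
(2,3): no bracket -> illegal
(2,7): no bracket -> illegal
(3,2): flips 3 -> legal
(4,1): no bracket -> illegal
(4,2): flips 1 -> legal
(4,5): no bracket -> illegal
(5,1): no bracket -> illegal
(5,3): flips 1 -> legal
(6,1): flips 4 -> legal
(6,2): no bracket -> illegal
(6,3): no bracket -> illegal
B mobility = 7
-- W to move --
(0,5): no bracket -> illegal
(0,6): no bracket -> illegal
(0,7): flips 1 -> legal
(1,3): no bracket -> illegal
(1,4): flips 1 -> legal
(1,5): flips 2 -> legal
(2,3): flips 1 -> legal
(2,7): flips 1 -> legal
(3,7): flips 2 -> legal
(4,5): flips 1 -> legal
(4,7): flips 1 -> legal
(5,3): no bracket -> illegal
(6,3): no bracket -> illegal
(6,4): flips 1 -> legal
(6,5): flips 1 -> legal
(6,6): flips 1 -> legal
(6,7): no bracket -> illegal
W mobility = 11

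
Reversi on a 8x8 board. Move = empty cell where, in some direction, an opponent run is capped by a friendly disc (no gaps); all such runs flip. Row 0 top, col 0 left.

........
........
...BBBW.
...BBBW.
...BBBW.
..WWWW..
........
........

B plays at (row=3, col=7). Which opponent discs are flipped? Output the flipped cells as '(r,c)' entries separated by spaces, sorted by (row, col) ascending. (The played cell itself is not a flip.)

Answer: (3,6)

Derivation:
Dir NW: opp run (2,6), next='.' -> no flip
Dir N: first cell '.' (not opp) -> no flip
Dir NE: edge -> no flip
Dir W: opp run (3,6) capped by B -> flip
Dir E: edge -> no flip
Dir SW: opp run (4,6) (5,5), next='.' -> no flip
Dir S: first cell '.' (not opp) -> no flip
Dir SE: edge -> no flip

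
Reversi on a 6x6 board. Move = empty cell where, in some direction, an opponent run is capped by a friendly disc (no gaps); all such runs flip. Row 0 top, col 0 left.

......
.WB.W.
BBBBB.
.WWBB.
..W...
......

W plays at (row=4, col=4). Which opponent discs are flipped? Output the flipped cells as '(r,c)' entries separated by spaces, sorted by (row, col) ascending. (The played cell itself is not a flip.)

Answer: (2,2) (2,4) (3,3) (3,4)

Derivation:
Dir NW: opp run (3,3) (2,2) capped by W -> flip
Dir N: opp run (3,4) (2,4) capped by W -> flip
Dir NE: first cell '.' (not opp) -> no flip
Dir W: first cell '.' (not opp) -> no flip
Dir E: first cell '.' (not opp) -> no flip
Dir SW: first cell '.' (not opp) -> no flip
Dir S: first cell '.' (not opp) -> no flip
Dir SE: first cell '.' (not opp) -> no flip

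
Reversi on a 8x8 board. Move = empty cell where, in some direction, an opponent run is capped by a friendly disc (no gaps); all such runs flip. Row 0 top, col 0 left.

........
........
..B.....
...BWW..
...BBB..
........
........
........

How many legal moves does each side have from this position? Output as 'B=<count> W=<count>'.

-- B to move --
(2,3): flips 1 -> legal
(2,4): flips 1 -> legal
(2,5): flips 2 -> legal
(2,6): flips 1 -> legal
(3,6): flips 2 -> legal
(4,6): no bracket -> illegal
B mobility = 5
-- W to move --
(1,1): no bracket -> illegal
(1,2): no bracket -> illegal
(1,3): no bracket -> illegal
(2,1): no bracket -> illegal
(2,3): no bracket -> illegal
(2,4): no bracket -> illegal
(3,1): no bracket -> illegal
(3,2): flips 1 -> legal
(3,6): no bracket -> illegal
(4,2): no bracket -> illegal
(4,6): no bracket -> illegal
(5,2): flips 1 -> legal
(5,3): flips 1 -> legal
(5,4): flips 1 -> legal
(5,5): flips 1 -> legal
(5,6): flips 1 -> legal
W mobility = 6

Answer: B=5 W=6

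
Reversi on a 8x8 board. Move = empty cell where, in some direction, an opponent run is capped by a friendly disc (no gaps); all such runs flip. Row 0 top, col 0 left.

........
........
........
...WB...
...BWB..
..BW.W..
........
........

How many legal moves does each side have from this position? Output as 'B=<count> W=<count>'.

Answer: B=5 W=5

Derivation:
-- B to move --
(2,2): no bracket -> illegal
(2,3): flips 1 -> legal
(2,4): no bracket -> illegal
(3,2): flips 1 -> legal
(3,5): no bracket -> illegal
(4,2): no bracket -> illegal
(4,6): no bracket -> illegal
(5,4): flips 2 -> legal
(5,6): no bracket -> illegal
(6,2): no bracket -> illegal
(6,3): flips 1 -> legal
(6,4): no bracket -> illegal
(6,5): flips 1 -> legal
(6,6): no bracket -> illegal
B mobility = 5
-- W to move --
(2,3): no bracket -> illegal
(2,4): flips 1 -> legal
(2,5): no bracket -> illegal
(3,2): no bracket -> illegal
(3,5): flips 2 -> legal
(3,6): no bracket -> illegal
(4,1): no bracket -> illegal
(4,2): flips 1 -> legal
(4,6): flips 1 -> legal
(5,1): flips 1 -> legal
(5,4): no bracket -> illegal
(5,6): no bracket -> illegal
(6,1): no bracket -> illegal
(6,2): no bracket -> illegal
(6,3): no bracket -> illegal
W mobility = 5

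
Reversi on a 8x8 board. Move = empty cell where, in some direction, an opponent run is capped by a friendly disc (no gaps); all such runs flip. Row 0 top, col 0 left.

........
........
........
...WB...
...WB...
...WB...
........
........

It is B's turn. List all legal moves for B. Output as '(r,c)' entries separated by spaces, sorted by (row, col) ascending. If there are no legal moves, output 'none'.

Answer: (2,2) (3,2) (4,2) (5,2) (6,2)

Derivation:
(2,2): flips 1 -> legal
(2,3): no bracket -> illegal
(2,4): no bracket -> illegal
(3,2): flips 2 -> legal
(4,2): flips 1 -> legal
(5,2): flips 2 -> legal
(6,2): flips 1 -> legal
(6,3): no bracket -> illegal
(6,4): no bracket -> illegal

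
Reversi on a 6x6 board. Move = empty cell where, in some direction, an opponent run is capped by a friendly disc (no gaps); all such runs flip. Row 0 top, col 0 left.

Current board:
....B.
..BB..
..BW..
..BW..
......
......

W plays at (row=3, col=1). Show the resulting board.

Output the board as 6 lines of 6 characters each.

Answer: ....B.
..BB..
..BW..
.WWW..
......
......

Derivation:
Place W at (3,1); scan 8 dirs for brackets.
Dir NW: first cell '.' (not opp) -> no flip
Dir N: first cell '.' (not opp) -> no flip
Dir NE: opp run (2,2) (1,3) (0,4), next=edge -> no flip
Dir W: first cell '.' (not opp) -> no flip
Dir E: opp run (3,2) capped by W -> flip
Dir SW: first cell '.' (not opp) -> no flip
Dir S: first cell '.' (not opp) -> no flip
Dir SE: first cell '.' (not opp) -> no flip
All flips: (3,2)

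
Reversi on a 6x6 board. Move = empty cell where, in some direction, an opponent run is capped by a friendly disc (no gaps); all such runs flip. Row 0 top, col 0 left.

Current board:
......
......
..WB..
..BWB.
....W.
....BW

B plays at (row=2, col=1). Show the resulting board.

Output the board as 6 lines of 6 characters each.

Place B at (2,1); scan 8 dirs for brackets.
Dir NW: first cell '.' (not opp) -> no flip
Dir N: first cell '.' (not opp) -> no flip
Dir NE: first cell '.' (not opp) -> no flip
Dir W: first cell '.' (not opp) -> no flip
Dir E: opp run (2,2) capped by B -> flip
Dir SW: first cell '.' (not opp) -> no flip
Dir S: first cell '.' (not opp) -> no flip
Dir SE: first cell 'B' (not opp) -> no flip
All flips: (2,2)

Answer: ......
......
.BBB..
..BWB.
....W.
....BW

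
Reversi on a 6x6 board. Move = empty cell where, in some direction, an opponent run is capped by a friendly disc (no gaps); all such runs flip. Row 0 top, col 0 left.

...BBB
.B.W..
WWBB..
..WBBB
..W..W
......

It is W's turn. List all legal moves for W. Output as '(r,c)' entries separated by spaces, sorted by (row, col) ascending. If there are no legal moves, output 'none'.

Answer: (0,1) (0,2) (1,2) (1,4) (2,4) (2,5) (3,1) (4,3)

Derivation:
(0,0): no bracket -> illegal
(0,1): flips 1 -> legal
(0,2): flips 1 -> legal
(1,0): no bracket -> illegal
(1,2): flips 3 -> legal
(1,4): flips 1 -> legal
(1,5): no bracket -> illegal
(2,4): flips 3 -> legal
(2,5): flips 1 -> legal
(3,1): flips 1 -> legal
(4,3): flips 2 -> legal
(4,4): no bracket -> illegal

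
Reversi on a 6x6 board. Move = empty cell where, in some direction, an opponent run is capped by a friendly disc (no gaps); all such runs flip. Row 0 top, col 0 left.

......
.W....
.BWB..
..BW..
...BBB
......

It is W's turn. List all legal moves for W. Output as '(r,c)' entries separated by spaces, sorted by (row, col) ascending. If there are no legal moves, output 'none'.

Answer: (1,3) (2,0) (2,4) (3,1) (4,2) (5,3) (5,5)

Derivation:
(1,0): no bracket -> illegal
(1,2): no bracket -> illegal
(1,3): flips 1 -> legal
(1,4): no bracket -> illegal
(2,0): flips 1 -> legal
(2,4): flips 1 -> legal
(3,0): no bracket -> illegal
(3,1): flips 2 -> legal
(3,4): no bracket -> illegal
(3,5): no bracket -> illegal
(4,1): no bracket -> illegal
(4,2): flips 1 -> legal
(5,2): no bracket -> illegal
(5,3): flips 1 -> legal
(5,4): no bracket -> illegal
(5,5): flips 1 -> legal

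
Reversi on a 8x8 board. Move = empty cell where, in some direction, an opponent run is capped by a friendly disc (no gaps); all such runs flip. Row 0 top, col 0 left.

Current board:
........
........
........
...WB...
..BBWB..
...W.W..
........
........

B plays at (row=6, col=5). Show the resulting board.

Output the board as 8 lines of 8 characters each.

Answer: ........
........
........
...WB...
..BBWB..
...W.B..
.....B..
........

Derivation:
Place B at (6,5); scan 8 dirs for brackets.
Dir NW: first cell '.' (not opp) -> no flip
Dir N: opp run (5,5) capped by B -> flip
Dir NE: first cell '.' (not opp) -> no flip
Dir W: first cell '.' (not opp) -> no flip
Dir E: first cell '.' (not opp) -> no flip
Dir SW: first cell '.' (not opp) -> no flip
Dir S: first cell '.' (not opp) -> no flip
Dir SE: first cell '.' (not opp) -> no flip
All flips: (5,5)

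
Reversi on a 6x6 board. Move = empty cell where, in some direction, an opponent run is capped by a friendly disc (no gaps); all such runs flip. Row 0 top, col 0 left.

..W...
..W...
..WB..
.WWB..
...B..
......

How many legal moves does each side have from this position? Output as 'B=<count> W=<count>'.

-- B to move --
(0,1): flips 1 -> legal
(0,3): no bracket -> illegal
(1,1): flips 1 -> legal
(1,3): no bracket -> illegal
(2,0): no bracket -> illegal
(2,1): flips 2 -> legal
(3,0): flips 2 -> legal
(4,0): no bracket -> illegal
(4,1): flips 1 -> legal
(4,2): no bracket -> illegal
B mobility = 5
-- W to move --
(1,3): no bracket -> illegal
(1,4): flips 1 -> legal
(2,4): flips 1 -> legal
(3,4): flips 2 -> legal
(4,2): no bracket -> illegal
(4,4): flips 1 -> legal
(5,2): no bracket -> illegal
(5,3): no bracket -> illegal
(5,4): flips 1 -> legal
W mobility = 5

Answer: B=5 W=5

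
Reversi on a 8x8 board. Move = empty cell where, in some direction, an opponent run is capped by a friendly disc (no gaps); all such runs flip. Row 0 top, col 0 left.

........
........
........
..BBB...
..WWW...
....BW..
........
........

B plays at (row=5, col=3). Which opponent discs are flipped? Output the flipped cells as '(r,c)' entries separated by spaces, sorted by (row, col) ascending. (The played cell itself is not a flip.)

Dir NW: opp run (4,2), next='.' -> no flip
Dir N: opp run (4,3) capped by B -> flip
Dir NE: opp run (4,4), next='.' -> no flip
Dir W: first cell '.' (not opp) -> no flip
Dir E: first cell 'B' (not opp) -> no flip
Dir SW: first cell '.' (not opp) -> no flip
Dir S: first cell '.' (not opp) -> no flip
Dir SE: first cell '.' (not opp) -> no flip

Answer: (4,3)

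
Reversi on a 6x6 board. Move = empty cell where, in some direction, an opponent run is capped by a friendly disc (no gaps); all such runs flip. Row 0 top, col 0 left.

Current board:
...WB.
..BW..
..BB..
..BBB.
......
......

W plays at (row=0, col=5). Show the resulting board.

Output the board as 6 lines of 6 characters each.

Place W at (0,5); scan 8 dirs for brackets.
Dir NW: edge -> no flip
Dir N: edge -> no flip
Dir NE: edge -> no flip
Dir W: opp run (0,4) capped by W -> flip
Dir E: edge -> no flip
Dir SW: first cell '.' (not opp) -> no flip
Dir S: first cell '.' (not opp) -> no flip
Dir SE: edge -> no flip
All flips: (0,4)

Answer: ...WWW
..BW..
..BB..
..BBB.
......
......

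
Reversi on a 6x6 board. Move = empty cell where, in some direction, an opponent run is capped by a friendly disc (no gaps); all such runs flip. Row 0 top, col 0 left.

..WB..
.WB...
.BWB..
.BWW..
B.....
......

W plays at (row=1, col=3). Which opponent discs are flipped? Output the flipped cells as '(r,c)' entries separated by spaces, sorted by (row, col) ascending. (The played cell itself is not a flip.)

Dir NW: first cell 'W' (not opp) -> no flip
Dir N: opp run (0,3), next=edge -> no flip
Dir NE: first cell '.' (not opp) -> no flip
Dir W: opp run (1,2) capped by W -> flip
Dir E: first cell '.' (not opp) -> no flip
Dir SW: first cell 'W' (not opp) -> no flip
Dir S: opp run (2,3) capped by W -> flip
Dir SE: first cell '.' (not opp) -> no flip

Answer: (1,2) (2,3)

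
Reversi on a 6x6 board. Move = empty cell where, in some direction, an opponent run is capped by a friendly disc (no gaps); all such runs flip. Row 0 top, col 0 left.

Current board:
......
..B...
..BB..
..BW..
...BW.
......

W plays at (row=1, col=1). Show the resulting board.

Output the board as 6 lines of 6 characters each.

Place W at (1,1); scan 8 dirs for brackets.
Dir NW: first cell '.' (not opp) -> no flip
Dir N: first cell '.' (not opp) -> no flip
Dir NE: first cell '.' (not opp) -> no flip
Dir W: first cell '.' (not opp) -> no flip
Dir E: opp run (1,2), next='.' -> no flip
Dir SW: first cell '.' (not opp) -> no flip
Dir S: first cell '.' (not opp) -> no flip
Dir SE: opp run (2,2) capped by W -> flip
All flips: (2,2)

Answer: ......
.WB...
..WB..
..BW..
...BW.
......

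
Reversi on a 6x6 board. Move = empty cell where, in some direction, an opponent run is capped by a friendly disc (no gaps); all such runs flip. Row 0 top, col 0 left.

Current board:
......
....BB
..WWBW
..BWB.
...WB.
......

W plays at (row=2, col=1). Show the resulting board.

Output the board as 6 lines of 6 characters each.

Place W at (2,1); scan 8 dirs for brackets.
Dir NW: first cell '.' (not opp) -> no flip
Dir N: first cell '.' (not opp) -> no flip
Dir NE: first cell '.' (not opp) -> no flip
Dir W: first cell '.' (not opp) -> no flip
Dir E: first cell 'W' (not opp) -> no flip
Dir SW: first cell '.' (not opp) -> no flip
Dir S: first cell '.' (not opp) -> no flip
Dir SE: opp run (3,2) capped by W -> flip
All flips: (3,2)

Answer: ......
....BB
.WWWBW
..WWB.
...WB.
......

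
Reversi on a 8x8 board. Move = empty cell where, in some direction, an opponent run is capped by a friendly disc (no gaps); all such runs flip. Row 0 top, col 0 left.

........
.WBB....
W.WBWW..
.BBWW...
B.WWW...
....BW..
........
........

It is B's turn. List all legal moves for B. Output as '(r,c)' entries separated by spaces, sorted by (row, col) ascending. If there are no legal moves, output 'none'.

(0,0): no bracket -> illegal
(0,1): no bracket -> illegal
(0,2): no bracket -> illegal
(1,0): flips 1 -> legal
(1,4): flips 3 -> legal
(1,5): no bracket -> illegal
(1,6): no bracket -> illegal
(2,1): flips 1 -> legal
(2,6): flips 2 -> legal
(3,0): no bracket -> illegal
(3,5): flips 3 -> legal
(3,6): no bracket -> illegal
(4,1): no bracket -> illegal
(4,5): flips 1 -> legal
(4,6): no bracket -> illegal
(5,1): no bracket -> illegal
(5,2): flips 1 -> legal
(5,3): flips 3 -> legal
(5,6): flips 1 -> legal
(6,4): no bracket -> illegal
(6,5): no bracket -> illegal
(6,6): no bracket -> illegal

Answer: (1,0) (1,4) (2,1) (2,6) (3,5) (4,5) (5,2) (5,3) (5,6)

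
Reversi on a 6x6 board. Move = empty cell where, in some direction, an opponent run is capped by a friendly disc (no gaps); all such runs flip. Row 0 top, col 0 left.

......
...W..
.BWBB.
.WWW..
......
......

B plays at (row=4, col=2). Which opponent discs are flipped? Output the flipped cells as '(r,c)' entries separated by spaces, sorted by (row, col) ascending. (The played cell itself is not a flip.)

Answer: (3,3)

Derivation:
Dir NW: opp run (3,1), next='.' -> no flip
Dir N: opp run (3,2) (2,2), next='.' -> no flip
Dir NE: opp run (3,3) capped by B -> flip
Dir W: first cell '.' (not opp) -> no flip
Dir E: first cell '.' (not opp) -> no flip
Dir SW: first cell '.' (not opp) -> no flip
Dir S: first cell '.' (not opp) -> no flip
Dir SE: first cell '.' (not opp) -> no flip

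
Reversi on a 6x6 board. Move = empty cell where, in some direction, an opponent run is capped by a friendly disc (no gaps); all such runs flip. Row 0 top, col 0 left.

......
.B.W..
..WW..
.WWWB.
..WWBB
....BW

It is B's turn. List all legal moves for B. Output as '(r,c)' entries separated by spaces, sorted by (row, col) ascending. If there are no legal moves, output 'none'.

(0,2): no bracket -> illegal
(0,3): no bracket -> illegal
(0,4): no bracket -> illegal
(1,2): flips 1 -> legal
(1,4): no bracket -> illegal
(2,0): no bracket -> illegal
(2,1): flips 2 -> legal
(2,4): no bracket -> illegal
(3,0): flips 3 -> legal
(4,0): no bracket -> illegal
(4,1): flips 2 -> legal
(5,1): no bracket -> illegal
(5,2): flips 1 -> legal
(5,3): no bracket -> illegal

Answer: (1,2) (2,1) (3,0) (4,1) (5,2)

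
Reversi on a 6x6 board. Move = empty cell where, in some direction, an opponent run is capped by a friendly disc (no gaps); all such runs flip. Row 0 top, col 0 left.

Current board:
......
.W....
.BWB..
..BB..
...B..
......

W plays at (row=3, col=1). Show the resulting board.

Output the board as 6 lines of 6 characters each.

Place W at (3,1); scan 8 dirs for brackets.
Dir NW: first cell '.' (not opp) -> no flip
Dir N: opp run (2,1) capped by W -> flip
Dir NE: first cell 'W' (not opp) -> no flip
Dir W: first cell '.' (not opp) -> no flip
Dir E: opp run (3,2) (3,3), next='.' -> no flip
Dir SW: first cell '.' (not opp) -> no flip
Dir S: first cell '.' (not opp) -> no flip
Dir SE: first cell '.' (not opp) -> no flip
All flips: (2,1)

Answer: ......
.W....
.WWB..
.WBB..
...B..
......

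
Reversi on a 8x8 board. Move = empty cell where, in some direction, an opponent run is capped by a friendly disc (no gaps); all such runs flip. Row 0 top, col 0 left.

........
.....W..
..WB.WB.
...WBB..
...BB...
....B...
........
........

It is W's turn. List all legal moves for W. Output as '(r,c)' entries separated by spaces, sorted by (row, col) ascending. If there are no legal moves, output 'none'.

Answer: (1,3) (2,4) (2,7) (3,6) (3,7) (4,5) (5,2) (5,3) (5,5)

Derivation:
(1,2): no bracket -> illegal
(1,3): flips 1 -> legal
(1,4): no bracket -> illegal
(1,6): no bracket -> illegal
(1,7): no bracket -> illegal
(2,4): flips 1 -> legal
(2,7): flips 1 -> legal
(3,2): no bracket -> illegal
(3,6): flips 2 -> legal
(3,7): flips 1 -> legal
(4,2): no bracket -> illegal
(4,5): flips 1 -> legal
(4,6): no bracket -> illegal
(5,2): flips 2 -> legal
(5,3): flips 1 -> legal
(5,5): flips 1 -> legal
(6,3): no bracket -> illegal
(6,4): no bracket -> illegal
(6,5): no bracket -> illegal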